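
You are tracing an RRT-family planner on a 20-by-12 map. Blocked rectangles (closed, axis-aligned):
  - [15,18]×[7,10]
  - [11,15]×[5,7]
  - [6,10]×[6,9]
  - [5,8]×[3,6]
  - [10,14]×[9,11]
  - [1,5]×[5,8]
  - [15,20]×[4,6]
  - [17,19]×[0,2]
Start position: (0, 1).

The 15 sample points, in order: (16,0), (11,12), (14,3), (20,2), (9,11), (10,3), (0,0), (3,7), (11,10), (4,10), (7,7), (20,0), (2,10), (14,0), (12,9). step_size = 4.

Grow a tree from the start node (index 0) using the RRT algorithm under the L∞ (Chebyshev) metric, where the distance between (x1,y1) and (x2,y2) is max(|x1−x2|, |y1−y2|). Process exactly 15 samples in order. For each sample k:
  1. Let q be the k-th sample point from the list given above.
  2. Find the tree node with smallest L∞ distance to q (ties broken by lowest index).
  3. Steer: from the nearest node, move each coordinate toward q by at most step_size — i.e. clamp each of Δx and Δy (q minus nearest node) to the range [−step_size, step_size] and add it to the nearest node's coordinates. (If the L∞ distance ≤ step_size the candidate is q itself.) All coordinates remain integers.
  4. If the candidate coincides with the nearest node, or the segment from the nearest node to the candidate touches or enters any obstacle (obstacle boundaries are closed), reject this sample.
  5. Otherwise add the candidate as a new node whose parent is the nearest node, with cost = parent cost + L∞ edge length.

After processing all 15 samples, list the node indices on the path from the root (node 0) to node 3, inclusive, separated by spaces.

1. q=(16,0) nearest=0 d=16 new=(4,0) → add node 1 parent=0 cost=4
2. q=(11,12) nearest=0 d=11 new=(4,5) → blocked by [1,5]×[5,8], reject
3. q=(14,3) nearest=1 d=10 new=(8,3) → blocked by [5,8]×[3,6], reject
4. q=(20,2) nearest=1 d=16 new=(8,2) → add node 2 parent=1 cost=8
5. q=(9,11) nearest=2 d=9 new=(9,6) → blocked by [6,10]×[6,9], reject
6. q=(10,3) nearest=2 d=2 new=(10,3) → add node 3 parent=2 cost=10
7. q=(0,0) nearest=0 d=1 new=(0,0) → add node 4 parent=0 cost=1
8. q=(3,7) nearest=2 d=5 new=(4,6) → blocked by [5,8]×[3,6], reject
9. q=(11,10) nearest=3 d=7 new=(11,7) → blocked by [11,15]×[5,7], reject
10. q=(4,10) nearest=3 d=7 new=(6,7) → blocked by [6,10]×[6,9], reject
11. q=(7,7) nearest=3 d=4 new=(7,7) → blocked by [6,10]×[6,9], reject
12. q=(20,0) nearest=3 d=10 new=(14,0) → add node 5 parent=3 cost=14
13. q=(2,10) nearest=2 d=8 new=(4,6) → blocked by [5,8]×[3,6], reject
14. q=(14,0) nearest=5 d=0 → coincident, reject
15. q=(12,9) nearest=3 d=6 new=(12,7) → blocked by [11,15]×[5,7], reject

Path: 0 1 2 3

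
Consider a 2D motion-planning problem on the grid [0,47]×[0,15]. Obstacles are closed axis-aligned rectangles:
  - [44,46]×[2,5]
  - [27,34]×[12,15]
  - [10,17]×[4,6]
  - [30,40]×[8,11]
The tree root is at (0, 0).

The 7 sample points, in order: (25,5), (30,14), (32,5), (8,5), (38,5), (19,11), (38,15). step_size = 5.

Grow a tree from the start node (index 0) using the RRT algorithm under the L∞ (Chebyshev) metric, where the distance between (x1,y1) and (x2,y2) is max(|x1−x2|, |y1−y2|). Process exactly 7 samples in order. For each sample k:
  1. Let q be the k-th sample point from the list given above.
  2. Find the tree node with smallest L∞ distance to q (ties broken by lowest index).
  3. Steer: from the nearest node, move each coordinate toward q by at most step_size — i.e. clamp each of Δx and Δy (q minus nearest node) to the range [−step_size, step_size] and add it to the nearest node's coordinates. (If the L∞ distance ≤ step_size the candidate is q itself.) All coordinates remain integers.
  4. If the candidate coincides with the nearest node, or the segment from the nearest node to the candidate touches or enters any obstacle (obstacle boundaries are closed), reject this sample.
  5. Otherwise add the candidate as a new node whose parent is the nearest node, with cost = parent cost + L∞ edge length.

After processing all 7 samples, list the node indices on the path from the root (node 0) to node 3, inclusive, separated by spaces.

Path: 0 1 3

1. q=(25,5) nearest=0 d=25 new=(5,5) → add node 1 parent=0 cost=5
2. q=(30,14) nearest=1 d=25 new=(10,10) → add node 2 parent=1 cost=10
3. q=(32,5) nearest=2 d=22 new=(15,5) → blocked by [10,17]×[4,6], reject
4. q=(8,5) nearest=1 d=3 new=(8,5) → add node 3 parent=1 cost=8
5. q=(38,5) nearest=2 d=28 new=(15,5) → blocked by [10,17]×[4,6], reject
6. q=(19,11) nearest=2 d=9 new=(15,11) → add node 4 parent=2 cost=15
7. q=(38,15) nearest=4 d=23 new=(20,15) → add node 5 parent=4 cost=20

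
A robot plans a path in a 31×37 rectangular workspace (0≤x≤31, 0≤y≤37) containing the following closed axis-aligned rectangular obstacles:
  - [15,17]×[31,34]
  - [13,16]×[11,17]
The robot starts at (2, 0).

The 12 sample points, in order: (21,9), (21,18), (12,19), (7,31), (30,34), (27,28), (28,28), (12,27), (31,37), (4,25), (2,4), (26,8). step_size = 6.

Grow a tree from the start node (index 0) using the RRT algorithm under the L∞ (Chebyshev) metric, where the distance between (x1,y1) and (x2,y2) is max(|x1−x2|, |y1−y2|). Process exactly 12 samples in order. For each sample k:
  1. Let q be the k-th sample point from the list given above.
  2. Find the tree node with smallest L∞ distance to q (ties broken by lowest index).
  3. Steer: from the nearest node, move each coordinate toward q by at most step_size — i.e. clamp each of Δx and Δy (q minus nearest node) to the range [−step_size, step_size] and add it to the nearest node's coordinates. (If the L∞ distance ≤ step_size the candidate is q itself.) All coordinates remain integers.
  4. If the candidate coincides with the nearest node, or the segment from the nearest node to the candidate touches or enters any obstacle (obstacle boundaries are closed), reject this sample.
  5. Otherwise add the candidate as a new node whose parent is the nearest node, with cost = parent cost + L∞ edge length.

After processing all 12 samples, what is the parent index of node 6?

Parent of node 6: 3

1. q=(21,9) nearest=0 d=19 new=(8,6) → add node 1 parent=0 cost=6
2. q=(21,18) nearest=1 d=13 new=(14,12) → blocked by [13,16]×[11,17], reject
3. q=(12,19) nearest=1 d=13 new=(12,12) → add node 2 parent=1 cost=12
4. q=(7,31) nearest=2 d=19 new=(7,18) → add node 3 parent=2 cost=18
5. q=(30,34) nearest=2 d=22 new=(18,18) → blocked by [13,16]×[11,17], reject
6. q=(27,28) nearest=2 d=16 new=(18,18) → blocked by [13,16]×[11,17], reject
7. q=(28,28) nearest=2 d=16 new=(18,18) → blocked by [13,16]×[11,17], reject
8. q=(12,27) nearest=3 d=9 new=(12,24) → add node 4 parent=3 cost=24
9. q=(31,37) nearest=4 d=19 new=(18,30) → add node 5 parent=4 cost=30
10. q=(4,25) nearest=3 d=7 new=(4,24) → add node 6 parent=3 cost=24
11. q=(2,4) nearest=0 d=4 new=(2,4) → add node 7 parent=0 cost=4
12. q=(26,8) nearest=2 d=14 new=(18,8) → blocked by [13,16]×[11,17], reject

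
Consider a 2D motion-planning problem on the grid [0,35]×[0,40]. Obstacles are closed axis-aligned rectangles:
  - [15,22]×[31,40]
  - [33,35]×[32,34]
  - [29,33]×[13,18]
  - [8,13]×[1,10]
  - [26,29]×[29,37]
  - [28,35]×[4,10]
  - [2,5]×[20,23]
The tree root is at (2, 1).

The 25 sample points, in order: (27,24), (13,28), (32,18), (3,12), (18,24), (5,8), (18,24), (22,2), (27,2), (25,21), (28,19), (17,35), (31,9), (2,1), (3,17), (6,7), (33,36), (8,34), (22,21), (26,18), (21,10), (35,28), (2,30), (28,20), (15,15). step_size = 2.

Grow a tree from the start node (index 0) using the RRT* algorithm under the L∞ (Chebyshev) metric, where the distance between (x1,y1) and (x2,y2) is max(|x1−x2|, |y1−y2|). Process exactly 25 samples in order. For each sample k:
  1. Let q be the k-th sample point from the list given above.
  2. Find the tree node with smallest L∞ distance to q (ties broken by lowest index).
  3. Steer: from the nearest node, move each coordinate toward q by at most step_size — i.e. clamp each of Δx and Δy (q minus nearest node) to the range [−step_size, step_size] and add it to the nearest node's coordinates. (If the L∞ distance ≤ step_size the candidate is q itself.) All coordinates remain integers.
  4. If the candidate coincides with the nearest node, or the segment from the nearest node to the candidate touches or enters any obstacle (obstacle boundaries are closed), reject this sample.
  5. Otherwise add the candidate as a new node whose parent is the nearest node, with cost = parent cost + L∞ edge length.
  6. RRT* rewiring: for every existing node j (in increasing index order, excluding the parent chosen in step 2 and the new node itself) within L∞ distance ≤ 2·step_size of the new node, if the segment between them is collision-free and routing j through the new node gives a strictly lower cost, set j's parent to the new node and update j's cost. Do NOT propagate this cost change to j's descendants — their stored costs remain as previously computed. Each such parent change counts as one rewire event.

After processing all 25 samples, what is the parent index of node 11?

Parent of node 11: 6

1. q=(27,24) nearest=0 d=25 new=(4,3) → add node 1 parent=0 cost=2
2. q=(13,28) nearest=1 d=25 new=(6,5) → add node 2 parent=1 cost=4
3. q=(32,18) nearest=2 d=26 new=(8,7) → blocked by [8,13]×[1,10], reject
4. q=(3,12) nearest=2 d=7 new=(4,7) → add node 3 parent=2 cost=6
5. q=(18,24) nearest=3 d=17 new=(6,9) → add node 4 parent=3 cost=8
6. q=(5,8) nearest=3 d=1 new=(5,8) → add node 5 parent=3 cost=7
7. q=(18,24) nearest=4 d=15 new=(8,11) → add node 6 parent=4 cost=10
8. q=(22,2) nearest=6 d=14 new=(10,9) → blocked by [8,13]×[1,10], reject
9. q=(27,2) nearest=6 d=19 new=(10,9) → blocked by [8,13]×[1,10], reject
10. q=(25,21) nearest=6 d=17 new=(10,13) → add node 7 parent=6 cost=12
11. q=(28,19) nearest=7 d=18 new=(12,15) → add node 8 parent=7 cost=14
12. q=(17,35) nearest=8 d=20 new=(14,17) → add node 9 parent=8 cost=16
13. q=(31,9) nearest=9 d=17 new=(16,15) → add node 10 parent=9 cost=18
14. q=(2,1) nearest=0 d=0 → coincident, reject
15. q=(3,17) nearest=6 d=6 new=(6,13) → add node 11 parent=6 cost=12
16. q=(6,7) nearest=5 d=1 new=(6,7) → add node 12 parent=5 cost=8
17. q=(33,36) nearest=9 d=19 new=(16,19) → add node 13 parent=9 cost=18
18. q=(8,34) nearest=13 d=15 new=(14,21) → add node 14 parent=13 cost=20
19. q=(22,21) nearest=10 d=6 new=(18,17) → add node 15 parent=10 cost=20
20. q=(26,18) nearest=15 d=8 new=(20,18) → add node 16 parent=15 cost=22
21. q=(21,10) nearest=10 d=5 new=(18,13) → add node 17 parent=10 cost=20
22. q=(35,28) nearest=16 d=15 new=(22,20) → add node 18 parent=16 cost=24
23. q=(2,30) nearest=14 d=12 new=(12,23) → add node 19 parent=14 cost=22
24. q=(28,20) nearest=18 d=6 new=(24,20) → add node 20 parent=18 cost=26
25. q=(15,15) nearest=10 d=1 new=(15,15) → add node 21 parent=10 cost=19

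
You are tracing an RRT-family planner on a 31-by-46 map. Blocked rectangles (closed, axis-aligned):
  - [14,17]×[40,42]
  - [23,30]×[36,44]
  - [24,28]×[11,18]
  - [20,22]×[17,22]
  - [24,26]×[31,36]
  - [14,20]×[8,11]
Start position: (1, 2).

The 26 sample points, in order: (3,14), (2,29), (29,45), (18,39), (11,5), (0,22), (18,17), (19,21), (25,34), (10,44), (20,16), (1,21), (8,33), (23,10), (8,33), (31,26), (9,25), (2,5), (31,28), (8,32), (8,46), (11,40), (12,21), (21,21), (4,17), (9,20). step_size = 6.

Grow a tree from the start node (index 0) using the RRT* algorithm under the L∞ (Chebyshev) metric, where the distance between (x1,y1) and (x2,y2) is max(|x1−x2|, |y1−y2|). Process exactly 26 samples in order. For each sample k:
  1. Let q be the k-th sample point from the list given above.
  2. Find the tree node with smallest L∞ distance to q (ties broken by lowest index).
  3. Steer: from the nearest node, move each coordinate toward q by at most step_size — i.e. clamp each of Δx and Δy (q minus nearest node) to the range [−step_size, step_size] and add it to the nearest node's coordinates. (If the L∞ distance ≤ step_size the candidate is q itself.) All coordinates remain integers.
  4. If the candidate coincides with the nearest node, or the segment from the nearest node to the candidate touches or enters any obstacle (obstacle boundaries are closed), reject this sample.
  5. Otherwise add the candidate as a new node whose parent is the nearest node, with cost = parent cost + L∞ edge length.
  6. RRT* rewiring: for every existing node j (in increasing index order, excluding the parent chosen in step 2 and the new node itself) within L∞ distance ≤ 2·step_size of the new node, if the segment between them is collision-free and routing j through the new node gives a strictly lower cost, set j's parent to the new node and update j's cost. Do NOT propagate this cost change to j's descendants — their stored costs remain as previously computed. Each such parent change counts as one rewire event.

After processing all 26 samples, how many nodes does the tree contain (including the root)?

Node count: 25

1. q=(3,14) nearest=0 d=12 new=(3,8) → add node 1 parent=0 cost=6
2. q=(2,29) nearest=1 d=21 new=(2,14) → add node 2 parent=1 cost=12
3. q=(29,45) nearest=2 d=31 new=(8,20) → add node 3 parent=2 cost=18
4. q=(18,39) nearest=3 d=19 new=(14,26) → add node 4 parent=3 cost=24
5. q=(11,5) nearest=1 d=8 new=(9,5) → add node 5 parent=1 cost=12
6. q=(0,22) nearest=2 d=8 new=(0,20) → add node 6 parent=2 cost=18
7. q=(18,17) nearest=4 d=9 new=(18,20) → add node 7 parent=4 cost=30
8. q=(19,21) nearest=7 d=1 new=(19,21) → add node 8 parent=7 cost=31
9. q=(25,34) nearest=4 d=11 new=(20,32) → add node 9 parent=4 cost=30
10. q=(10,44) nearest=9 d=12 new=(14,38) → add node 10 parent=9 cost=36
11. q=(20,16) nearest=7 d=4 new=(20,16) → add node 11 parent=7 cost=34
12. q=(1,21) nearest=6 d=1 new=(1,21) → add node 12 parent=6 cost=19
13. q=(8,33) nearest=10 d=6 new=(8,33) → add node 13 parent=10 cost=42
14. q=(23,10) nearest=11 d=6 new=(23,10) → add node 14 parent=11 cost=40
15. q=(8,33) nearest=13 d=0 → coincident, reject
16. q=(31,26) nearest=9 d=11 new=(26,26) → add node 15 parent=9 cost=36
17. q=(9,25) nearest=3 d=5 new=(9,25) → add node 16 parent=3 cost=23; rewire 13→16 (31<42)
18. q=(2,5) nearest=0 d=3 new=(2,5) → add node 17 parent=0 cost=3; rewire 5→17 (10<12)
19. q=(31,28) nearest=15 d=5 new=(31,28) → add node 18 parent=15 cost=41
20. q=(8,32) nearest=13 d=1 new=(8,32) → add node 19 parent=13 cost=32
21. q=(8,46) nearest=10 d=8 new=(8,44) → add node 20 parent=10 cost=42
22. q=(11,40) nearest=10 d=3 new=(11,40) → add node 21 parent=10 cost=39
23. q=(12,21) nearest=3 d=4 new=(12,21) → add node 22 parent=3 cost=22; rewire 7→22 (28<30); rewire 8→22 (29<31); rewire 11→22 (30<34); rewire 14→22 (33<40)
24. q=(21,21) nearest=8 d=2 new=(21,21) → blocked by [20,22]×[17,22], reject
25. q=(4,17) nearest=2 d=3 new=(4,17) → add node 23 parent=2 cost=15
26. q=(9,20) nearest=3 d=1 new=(9,20) → add node 24 parent=3 cost=19; rewire 19→24 (31<32)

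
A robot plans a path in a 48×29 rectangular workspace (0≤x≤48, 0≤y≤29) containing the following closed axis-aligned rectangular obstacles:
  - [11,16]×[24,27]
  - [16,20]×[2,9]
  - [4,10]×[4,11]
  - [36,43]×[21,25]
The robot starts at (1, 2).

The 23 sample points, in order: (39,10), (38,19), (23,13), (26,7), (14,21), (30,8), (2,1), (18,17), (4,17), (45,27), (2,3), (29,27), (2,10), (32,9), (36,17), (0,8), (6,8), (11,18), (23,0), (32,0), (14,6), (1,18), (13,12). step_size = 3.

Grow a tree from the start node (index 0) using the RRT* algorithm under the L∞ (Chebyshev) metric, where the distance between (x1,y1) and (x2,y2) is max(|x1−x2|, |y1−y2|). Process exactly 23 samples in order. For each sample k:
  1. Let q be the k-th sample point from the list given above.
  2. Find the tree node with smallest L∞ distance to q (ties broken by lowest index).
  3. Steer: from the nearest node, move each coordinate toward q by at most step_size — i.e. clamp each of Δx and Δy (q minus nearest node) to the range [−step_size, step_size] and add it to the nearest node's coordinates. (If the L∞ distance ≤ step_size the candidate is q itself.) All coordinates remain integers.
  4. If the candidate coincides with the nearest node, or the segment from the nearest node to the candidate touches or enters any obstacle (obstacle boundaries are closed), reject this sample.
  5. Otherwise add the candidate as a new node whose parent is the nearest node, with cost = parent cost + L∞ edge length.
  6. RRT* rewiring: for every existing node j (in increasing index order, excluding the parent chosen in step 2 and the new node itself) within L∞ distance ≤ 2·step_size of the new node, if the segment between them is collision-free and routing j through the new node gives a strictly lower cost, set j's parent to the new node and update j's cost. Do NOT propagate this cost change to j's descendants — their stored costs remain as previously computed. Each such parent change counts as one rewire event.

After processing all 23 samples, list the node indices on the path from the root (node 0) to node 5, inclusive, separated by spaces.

1. q=(39,10) nearest=0 d=38 new=(4,5) → blocked by [4,10]×[4,11], reject
2. q=(38,19) nearest=0 d=37 new=(4,5) → blocked by [4,10]×[4,11], reject
3. q=(23,13) nearest=0 d=22 new=(4,5) → blocked by [4,10]×[4,11], reject
4. q=(26,7) nearest=0 d=25 new=(4,5) → blocked by [4,10]×[4,11], reject
5. q=(14,21) nearest=0 d=19 new=(4,5) → blocked by [4,10]×[4,11], reject
6. q=(30,8) nearest=0 d=29 new=(4,5) → blocked by [4,10]×[4,11], reject
7. q=(2,1) nearest=0 d=1 new=(2,1) → add node 1 parent=0 cost=1
8. q=(18,17) nearest=1 d=16 new=(5,4) → blocked by [4,10]×[4,11], reject
9. q=(4,17) nearest=0 d=15 new=(4,5) → blocked by [4,10]×[4,11], reject
10. q=(45,27) nearest=1 d=43 new=(5,4) → blocked by [4,10]×[4,11], reject
11. q=(2,3) nearest=0 d=1 new=(2,3) → add node 2 parent=0 cost=1
12. q=(29,27) nearest=1 d=27 new=(5,4) → blocked by [4,10]×[4,11], reject
13. q=(2,10) nearest=2 d=7 new=(2,6) → add node 3 parent=2 cost=4
14. q=(32,9) nearest=1 d=30 new=(5,4) → blocked by [4,10]×[4,11], reject
15. q=(36,17) nearest=1 d=34 new=(5,4) → blocked by [4,10]×[4,11], reject
16. q=(0,8) nearest=3 d=2 new=(0,8) → add node 4 parent=3 cost=6
17. q=(6,8) nearest=3 d=4 new=(5,8) → blocked by [4,10]×[4,11], reject
18. q=(11,18) nearest=4 d=11 new=(3,11) → add node 5 parent=4 cost=9
19. q=(23,0) nearest=5 d=20 new=(6,8) → blocked by [4,10]×[4,11], reject
20. q=(32,0) nearest=5 d=29 new=(6,8) → blocked by [4,10]×[4,11], reject
21. q=(14,6) nearest=5 d=11 new=(6,8) → blocked by [4,10]×[4,11], reject
22. q=(1,18) nearest=5 d=7 new=(1,14) → add node 6 parent=5 cost=12
23. q=(13,12) nearest=5 d=10 new=(6,12) → add node 7 parent=5 cost=12

Path: 0 2 3 4 5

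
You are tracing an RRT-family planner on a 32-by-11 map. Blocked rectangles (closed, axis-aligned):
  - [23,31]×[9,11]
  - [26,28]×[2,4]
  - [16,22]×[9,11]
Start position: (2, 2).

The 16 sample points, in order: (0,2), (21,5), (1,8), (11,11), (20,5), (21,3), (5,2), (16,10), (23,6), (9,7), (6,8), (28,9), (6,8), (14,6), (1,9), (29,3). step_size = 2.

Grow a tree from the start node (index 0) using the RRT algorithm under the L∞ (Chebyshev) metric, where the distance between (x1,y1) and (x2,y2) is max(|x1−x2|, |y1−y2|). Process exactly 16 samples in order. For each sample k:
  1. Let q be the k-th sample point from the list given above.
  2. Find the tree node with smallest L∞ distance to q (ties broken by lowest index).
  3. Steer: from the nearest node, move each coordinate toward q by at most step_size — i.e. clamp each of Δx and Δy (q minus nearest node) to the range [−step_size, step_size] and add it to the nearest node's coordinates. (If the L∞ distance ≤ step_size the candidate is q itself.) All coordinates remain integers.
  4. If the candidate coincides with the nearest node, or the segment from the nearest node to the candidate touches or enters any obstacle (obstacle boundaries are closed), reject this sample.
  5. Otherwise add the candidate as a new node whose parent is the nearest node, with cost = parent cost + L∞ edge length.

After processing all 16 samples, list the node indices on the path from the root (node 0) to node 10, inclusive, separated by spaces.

1. q=(0,2) nearest=0 d=2 new=(0,2) → add node 1 parent=0 cost=2
2. q=(21,5) nearest=0 d=19 new=(4,4) → add node 2 parent=0 cost=2
3. q=(1,8) nearest=2 d=4 new=(2,6) → add node 3 parent=2 cost=4
4. q=(11,11) nearest=2 d=7 new=(6,6) → add node 4 parent=2 cost=4
5. q=(20,5) nearest=4 d=14 new=(8,5) → add node 5 parent=4 cost=6
6. q=(21,3) nearest=5 d=13 new=(10,3) → add node 6 parent=5 cost=8
7. q=(5,2) nearest=2 d=2 new=(5,2) → add node 7 parent=2 cost=4
8. q=(16,10) nearest=6 d=7 new=(12,5) → add node 8 parent=6 cost=10
9. q=(23,6) nearest=8 d=11 new=(14,6) → add node 9 parent=8 cost=12
10. q=(9,7) nearest=5 d=2 new=(9,7) → add node 10 parent=5 cost=8
11. q=(6,8) nearest=4 d=2 new=(6,8) → add node 11 parent=4 cost=6
12. q=(28,9) nearest=9 d=14 new=(16,8) → add node 12 parent=9 cost=14
13. q=(6,8) nearest=11 d=0 → coincident, reject
14. q=(14,6) nearest=9 d=0 → coincident, reject
15. q=(1,9) nearest=3 d=3 new=(1,8) → add node 13 parent=3 cost=6
16. q=(29,3) nearest=12 d=13 new=(18,6) → add node 14 parent=12 cost=16

Path: 0 2 4 5 10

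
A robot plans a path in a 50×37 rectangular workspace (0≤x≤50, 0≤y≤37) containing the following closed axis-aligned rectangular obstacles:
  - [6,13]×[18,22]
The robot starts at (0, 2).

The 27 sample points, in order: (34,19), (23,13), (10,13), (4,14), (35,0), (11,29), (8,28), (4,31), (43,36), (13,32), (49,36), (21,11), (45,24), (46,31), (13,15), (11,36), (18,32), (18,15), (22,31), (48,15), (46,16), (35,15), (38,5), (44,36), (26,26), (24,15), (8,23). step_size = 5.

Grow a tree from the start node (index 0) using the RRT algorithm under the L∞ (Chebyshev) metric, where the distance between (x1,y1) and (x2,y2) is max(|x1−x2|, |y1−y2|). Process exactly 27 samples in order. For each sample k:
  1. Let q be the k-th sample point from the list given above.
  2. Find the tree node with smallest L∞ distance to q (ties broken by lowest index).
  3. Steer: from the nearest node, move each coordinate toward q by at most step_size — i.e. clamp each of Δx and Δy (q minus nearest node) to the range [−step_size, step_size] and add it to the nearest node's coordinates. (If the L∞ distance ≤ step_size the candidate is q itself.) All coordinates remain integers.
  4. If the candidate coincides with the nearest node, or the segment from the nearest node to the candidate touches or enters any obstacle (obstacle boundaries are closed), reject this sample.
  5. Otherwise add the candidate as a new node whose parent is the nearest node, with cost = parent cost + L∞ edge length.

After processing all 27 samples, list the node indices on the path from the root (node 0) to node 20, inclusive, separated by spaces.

Path: 0 1 2 5 7 8 10 11 20

1. q=(34,19) nearest=0 d=34 new=(5,7) → add node 1 parent=0 cost=5
2. q=(23,13) nearest=1 d=18 new=(10,12) → add node 2 parent=1 cost=10
3. q=(10,13) nearest=2 d=1 new=(10,13) → add node 3 parent=2 cost=11
4. q=(4,14) nearest=2 d=6 new=(5,14) → add node 4 parent=2 cost=15
5. q=(35,0) nearest=2 d=25 new=(15,7) → add node 5 parent=2 cost=15
6. q=(11,29) nearest=4 d=15 new=(10,19) → blocked by [6,13]×[18,22], reject
7. q=(8,28) nearest=4 d=14 new=(8,19) → blocked by [6,13]×[18,22], reject
8. q=(4,31) nearest=4 d=17 new=(4,19) → add node 6 parent=4 cost=20
9. q=(43,36) nearest=5 d=29 new=(20,12) → add node 7 parent=5 cost=20
10. q=(13,32) nearest=6 d=13 new=(9,24) → blocked by [6,13]×[18,22], reject
11. q=(49,36) nearest=7 d=29 new=(25,17) → add node 8 parent=7 cost=25
12. q=(21,11) nearest=7 d=1 new=(21,11) → add node 9 parent=7 cost=21
13. q=(45,24) nearest=8 d=20 new=(30,22) → add node 10 parent=8 cost=30
14. q=(46,31) nearest=10 d=16 new=(35,27) → add node 11 parent=10 cost=35
15. q=(13,15) nearest=2 d=3 new=(13,15) → add node 12 parent=2 cost=13
16. q=(11,36) nearest=6 d=17 new=(9,24) → blocked by [6,13]×[18,22], reject
17. q=(18,32) nearest=10 d=12 new=(25,27) → add node 13 parent=10 cost=35
18. q=(18,15) nearest=7 d=3 new=(18,15) → add node 14 parent=7 cost=23
19. q=(22,31) nearest=13 d=4 new=(22,31) → add node 15 parent=13 cost=39
20. q=(48,15) nearest=11 d=13 new=(40,22) → add node 16 parent=11 cost=40
21. q=(46,16) nearest=16 d=6 new=(45,17) → add node 17 parent=16 cost=45
22. q=(35,15) nearest=10 d=7 new=(35,17) → add node 18 parent=10 cost=35
23. q=(38,5) nearest=17 d=12 new=(40,12) → add node 19 parent=17 cost=50
24. q=(44,36) nearest=11 d=9 new=(40,32) → add node 20 parent=11 cost=40
25. q=(26,26) nearest=13 d=1 new=(26,26) → add node 21 parent=13 cost=36
26. q=(24,15) nearest=8 d=2 new=(24,15) → add node 22 parent=8 cost=27
27. q=(8,23) nearest=6 d=4 new=(8,23) → blocked by [6,13]×[18,22], reject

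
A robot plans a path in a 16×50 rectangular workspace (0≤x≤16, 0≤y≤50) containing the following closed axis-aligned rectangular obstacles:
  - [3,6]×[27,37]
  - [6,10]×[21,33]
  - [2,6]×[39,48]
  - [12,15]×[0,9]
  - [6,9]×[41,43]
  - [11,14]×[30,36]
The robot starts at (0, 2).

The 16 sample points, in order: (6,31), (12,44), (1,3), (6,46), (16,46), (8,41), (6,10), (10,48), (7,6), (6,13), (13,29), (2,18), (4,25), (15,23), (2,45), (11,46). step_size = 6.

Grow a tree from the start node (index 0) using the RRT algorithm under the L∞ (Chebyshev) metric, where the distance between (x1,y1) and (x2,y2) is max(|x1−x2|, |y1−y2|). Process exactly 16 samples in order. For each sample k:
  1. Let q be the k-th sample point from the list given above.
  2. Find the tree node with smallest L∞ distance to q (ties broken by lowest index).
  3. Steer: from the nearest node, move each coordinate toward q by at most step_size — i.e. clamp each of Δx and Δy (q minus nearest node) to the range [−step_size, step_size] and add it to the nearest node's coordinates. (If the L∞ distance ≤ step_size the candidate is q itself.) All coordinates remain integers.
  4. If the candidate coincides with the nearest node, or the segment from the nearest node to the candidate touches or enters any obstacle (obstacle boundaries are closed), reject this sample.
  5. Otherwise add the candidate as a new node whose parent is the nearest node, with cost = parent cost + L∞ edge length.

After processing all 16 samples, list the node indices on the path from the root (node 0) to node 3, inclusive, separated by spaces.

Path: 0 3

1. q=(6,31) nearest=0 d=29 new=(6,8) → add node 1 parent=0 cost=6
2. q=(12,44) nearest=1 d=36 new=(12,14) → add node 2 parent=1 cost=12
3. q=(1,3) nearest=0 d=1 new=(1,3) → add node 3 parent=0 cost=1
4. q=(6,46) nearest=2 d=32 new=(6,20) → add node 4 parent=2 cost=18
5. q=(16,46) nearest=4 d=26 new=(12,26) → blocked by [6,10]×[21,33], reject
6. q=(8,41) nearest=4 d=21 new=(8,26) → blocked by [6,10]×[21,33], reject
7. q=(6,10) nearest=1 d=2 new=(6,10) → add node 5 parent=1 cost=8
8. q=(10,48) nearest=4 d=28 new=(10,26) → blocked by [6,10]×[21,33], reject
9. q=(7,6) nearest=1 d=2 new=(7,6) → add node 6 parent=1 cost=8
10. q=(6,13) nearest=5 d=3 new=(6,13) → add node 7 parent=5 cost=11
11. q=(13,29) nearest=4 d=9 new=(12,26) → blocked by [6,10]×[21,33], reject
12. q=(2,18) nearest=4 d=4 new=(2,18) → add node 8 parent=4 cost=22
13. q=(4,25) nearest=4 d=5 new=(4,25) → add node 9 parent=4 cost=23
14. q=(15,23) nearest=2 d=9 new=(15,20) → add node 10 parent=2 cost=18
15. q=(2,45) nearest=9 d=20 new=(2,31) → blocked by [3,6]×[27,37], reject
16. q=(11,46) nearest=9 d=21 new=(10,31) → blocked by [3,6]×[27,37], reject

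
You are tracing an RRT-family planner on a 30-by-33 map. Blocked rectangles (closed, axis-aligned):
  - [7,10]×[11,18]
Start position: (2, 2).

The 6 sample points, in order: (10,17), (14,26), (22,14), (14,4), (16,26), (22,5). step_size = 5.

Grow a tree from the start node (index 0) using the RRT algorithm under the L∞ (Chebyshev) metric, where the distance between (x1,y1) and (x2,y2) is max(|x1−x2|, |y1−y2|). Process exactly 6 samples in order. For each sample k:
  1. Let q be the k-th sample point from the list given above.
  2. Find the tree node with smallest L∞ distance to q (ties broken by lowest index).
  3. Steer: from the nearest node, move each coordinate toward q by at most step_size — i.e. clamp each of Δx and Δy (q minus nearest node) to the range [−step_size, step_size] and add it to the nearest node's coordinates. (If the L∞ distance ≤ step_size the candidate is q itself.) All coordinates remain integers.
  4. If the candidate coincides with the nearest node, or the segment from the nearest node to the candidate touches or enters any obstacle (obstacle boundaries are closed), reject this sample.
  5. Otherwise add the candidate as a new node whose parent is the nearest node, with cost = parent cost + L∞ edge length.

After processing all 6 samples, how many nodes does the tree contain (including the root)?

Node count: 7

1. q=(10,17) nearest=0 d=15 new=(7,7) → add node 1 parent=0 cost=5
2. q=(14,26) nearest=1 d=19 new=(12,12) → add node 2 parent=1 cost=10
3. q=(22,14) nearest=2 d=10 new=(17,14) → add node 3 parent=2 cost=15
4. q=(14,4) nearest=1 d=7 new=(12,4) → add node 4 parent=1 cost=10
5. q=(16,26) nearest=3 d=12 new=(16,19) → add node 5 parent=3 cost=20
6. q=(22,5) nearest=3 d=9 new=(22,9) → add node 6 parent=3 cost=20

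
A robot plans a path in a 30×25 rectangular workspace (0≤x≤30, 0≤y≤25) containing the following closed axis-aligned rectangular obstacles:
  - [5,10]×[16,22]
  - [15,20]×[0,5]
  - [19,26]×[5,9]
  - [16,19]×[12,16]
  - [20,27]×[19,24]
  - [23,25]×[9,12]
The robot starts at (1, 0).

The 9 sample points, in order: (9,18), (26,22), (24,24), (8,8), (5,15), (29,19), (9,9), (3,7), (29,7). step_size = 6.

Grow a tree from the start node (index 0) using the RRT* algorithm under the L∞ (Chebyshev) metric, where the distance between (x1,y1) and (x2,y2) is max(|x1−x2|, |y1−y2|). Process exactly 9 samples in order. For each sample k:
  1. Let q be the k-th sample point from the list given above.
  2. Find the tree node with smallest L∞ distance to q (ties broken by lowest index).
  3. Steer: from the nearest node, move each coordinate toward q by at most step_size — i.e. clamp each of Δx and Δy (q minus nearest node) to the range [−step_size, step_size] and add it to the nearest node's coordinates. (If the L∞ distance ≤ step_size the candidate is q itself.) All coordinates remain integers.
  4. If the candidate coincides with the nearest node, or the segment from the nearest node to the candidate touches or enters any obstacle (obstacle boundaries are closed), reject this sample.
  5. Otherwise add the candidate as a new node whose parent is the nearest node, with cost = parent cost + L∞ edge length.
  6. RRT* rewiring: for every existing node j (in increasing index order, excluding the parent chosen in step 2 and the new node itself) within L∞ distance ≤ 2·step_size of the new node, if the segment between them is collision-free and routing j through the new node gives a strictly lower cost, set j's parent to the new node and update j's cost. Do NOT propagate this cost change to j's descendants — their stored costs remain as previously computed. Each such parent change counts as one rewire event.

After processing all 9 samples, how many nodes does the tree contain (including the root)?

Node count: 7

1. q=(9,18) nearest=0 d=18 new=(7,6) → add node 1 parent=0 cost=6
2. q=(26,22) nearest=1 d=19 new=(13,12) → add node 2 parent=1 cost=12
3. q=(24,24) nearest=2 d=12 new=(19,18) → blocked by [16,19]×[12,16], reject
4. q=(8,8) nearest=1 d=2 new=(8,8) → add node 3 parent=1 cost=8
5. q=(5,15) nearest=3 d=7 new=(5,14) → add node 4 parent=3 cost=14
6. q=(29,19) nearest=2 d=16 new=(19,18) → blocked by [16,19]×[12,16], reject
7. q=(9,9) nearest=3 d=1 new=(9,9) → add node 5 parent=3 cost=9
8. q=(3,7) nearest=1 d=4 new=(3,7) → add node 6 parent=1 cost=10
9. q=(29,7) nearest=2 d=16 new=(19,7) → blocked by [19,26]×[5,9], reject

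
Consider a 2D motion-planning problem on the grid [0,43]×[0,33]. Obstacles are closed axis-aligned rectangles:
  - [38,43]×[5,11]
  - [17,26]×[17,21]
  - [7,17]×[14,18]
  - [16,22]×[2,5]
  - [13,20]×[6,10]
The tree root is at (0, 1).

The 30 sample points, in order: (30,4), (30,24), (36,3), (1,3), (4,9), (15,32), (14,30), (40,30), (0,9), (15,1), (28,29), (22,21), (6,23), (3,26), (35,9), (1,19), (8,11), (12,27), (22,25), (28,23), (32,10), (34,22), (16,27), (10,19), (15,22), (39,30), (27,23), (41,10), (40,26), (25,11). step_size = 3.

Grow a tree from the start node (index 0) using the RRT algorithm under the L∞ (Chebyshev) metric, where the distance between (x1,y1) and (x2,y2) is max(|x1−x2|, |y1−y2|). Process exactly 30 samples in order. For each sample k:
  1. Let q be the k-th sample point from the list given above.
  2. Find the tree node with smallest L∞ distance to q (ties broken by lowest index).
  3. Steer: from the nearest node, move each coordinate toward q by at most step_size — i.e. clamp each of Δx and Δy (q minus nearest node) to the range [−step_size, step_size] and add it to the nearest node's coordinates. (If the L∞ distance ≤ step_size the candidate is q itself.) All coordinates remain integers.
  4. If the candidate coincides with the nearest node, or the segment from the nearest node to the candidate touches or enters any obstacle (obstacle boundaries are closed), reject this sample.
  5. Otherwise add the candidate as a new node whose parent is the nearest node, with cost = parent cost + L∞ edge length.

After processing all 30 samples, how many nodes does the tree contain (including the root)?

Node count: 19

1. q=(30,4) nearest=0 d=30 new=(3,4) → add node 1 parent=0 cost=3
2. q=(30,24) nearest=1 d=27 new=(6,7) → add node 2 parent=1 cost=6
3. q=(36,3) nearest=2 d=30 new=(9,4) → add node 3 parent=2 cost=9
4. q=(1,3) nearest=0 d=2 new=(1,3) → add node 4 parent=0 cost=2
5. q=(4,9) nearest=2 d=2 new=(4,9) → add node 5 parent=2 cost=8
6. q=(15,32) nearest=5 d=23 new=(7,12) → add node 6 parent=5 cost=11
7. q=(14,30) nearest=6 d=18 new=(10,15) → blocked by [7,17]×[14,18], reject
8. q=(40,30) nearest=3 d=31 new=(12,7) → add node 7 parent=3 cost=12
9. q=(0,9) nearest=5 d=4 new=(1,9) → add node 8 parent=5 cost=11
10. q=(15,1) nearest=3 d=6 new=(12,1) → add node 9 parent=3 cost=12
11. q=(28,29) nearest=6 d=21 new=(10,15) → blocked by [7,17]×[14,18], reject
12. q=(22,21) nearest=7 d=14 new=(15,10) → blocked by [13,20]×[6,10], reject
13. q=(6,23) nearest=6 d=11 new=(6,15) → add node 10 parent=6 cost=14
14. q=(3,26) nearest=10 d=11 new=(3,18) → add node 11 parent=10 cost=17
15. q=(35,9) nearest=7 d=23 new=(15,9) → blocked by [13,20]×[6,10], reject
16. q=(1,19) nearest=11 d=2 new=(1,19) → add node 12 parent=11 cost=19
17. q=(8,11) nearest=6 d=1 new=(8,11) → add node 13 parent=6 cost=12
18. q=(12,27) nearest=11 d=9 new=(6,21) → add node 14 parent=11 cost=20
19. q=(22,25) nearest=13 d=14 new=(11,14) → blocked by [7,17]×[14,18], reject
20. q=(28,23) nearest=7 d=16 new=(15,10) → blocked by [13,20]×[6,10], reject
21. q=(32,10) nearest=7 d=20 new=(15,10) → blocked by [13,20]×[6,10], reject
22. q=(34,22) nearest=7 d=22 new=(15,10) → blocked by [13,20]×[6,10], reject
23. q=(16,27) nearest=14 d=10 new=(9,24) → add node 15 parent=14 cost=23
24. q=(10,19) nearest=10 d=4 new=(9,18) → blocked by [7,17]×[14,18], reject
25. q=(15,22) nearest=15 d=6 new=(12,22) → add node 16 parent=15 cost=26
26. q=(39,30) nearest=7 d=27 new=(15,10) → blocked by [13,20]×[6,10], reject
27. q=(27,23) nearest=16 d=15 new=(15,23) → add node 17 parent=16 cost=29
28. q=(41,10) nearest=17 d=26 new=(18,20) → blocked by [17,26]×[17,21], reject
29. q=(40,26) nearest=17 d=25 new=(18,26) → add node 18 parent=17 cost=32
30. q=(25,11) nearest=17 d=12 new=(18,20) → blocked by [17,26]×[17,21], reject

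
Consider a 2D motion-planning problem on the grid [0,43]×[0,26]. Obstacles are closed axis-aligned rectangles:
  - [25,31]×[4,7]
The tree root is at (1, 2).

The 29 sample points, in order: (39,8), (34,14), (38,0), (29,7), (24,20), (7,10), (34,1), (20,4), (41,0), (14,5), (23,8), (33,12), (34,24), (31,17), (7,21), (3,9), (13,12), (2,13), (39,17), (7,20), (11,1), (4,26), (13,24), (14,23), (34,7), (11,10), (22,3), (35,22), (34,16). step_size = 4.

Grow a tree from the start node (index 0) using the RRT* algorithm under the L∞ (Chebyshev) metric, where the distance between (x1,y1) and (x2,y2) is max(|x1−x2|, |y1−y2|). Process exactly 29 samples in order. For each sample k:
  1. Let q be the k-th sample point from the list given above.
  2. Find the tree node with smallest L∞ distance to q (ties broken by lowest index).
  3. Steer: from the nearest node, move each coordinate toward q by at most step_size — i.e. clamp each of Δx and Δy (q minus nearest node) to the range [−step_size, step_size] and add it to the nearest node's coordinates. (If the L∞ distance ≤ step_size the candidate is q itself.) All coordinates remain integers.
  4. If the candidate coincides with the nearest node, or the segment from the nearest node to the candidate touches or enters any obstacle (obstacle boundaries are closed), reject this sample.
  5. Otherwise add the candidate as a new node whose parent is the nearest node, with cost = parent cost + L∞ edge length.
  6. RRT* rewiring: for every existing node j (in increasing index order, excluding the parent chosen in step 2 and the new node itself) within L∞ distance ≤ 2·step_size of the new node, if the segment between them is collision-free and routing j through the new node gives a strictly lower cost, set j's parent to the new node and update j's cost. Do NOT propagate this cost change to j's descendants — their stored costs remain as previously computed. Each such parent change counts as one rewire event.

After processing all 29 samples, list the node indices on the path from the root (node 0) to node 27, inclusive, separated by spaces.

Path: 0 1 2 3 4 5 9 10 11 17 27

1. q=(39,8) nearest=0 d=38 new=(5,6) → add node 1 parent=0 cost=4
2. q=(34,14) nearest=1 d=29 new=(9,10) → add node 2 parent=1 cost=8
3. q=(38,0) nearest=2 d=29 new=(13,6) → add node 3 parent=2 cost=12
4. q=(29,7) nearest=3 d=16 new=(17,7) → add node 4 parent=3 cost=16
5. q=(24,20) nearest=4 d=13 new=(21,11) → add node 5 parent=4 cost=20
6. q=(7,10) nearest=2 d=2 new=(7,10) → add node 6 parent=2 cost=10
7. q=(34,1) nearest=5 d=13 new=(25,7) → blocked by [25,31]×[4,7], reject
8. q=(20,4) nearest=4 d=3 new=(20,4) → add node 7 parent=4 cost=19
9. q=(41,0) nearest=5 d=20 new=(25,7) → blocked by [25,31]×[4,7], reject
10. q=(14,5) nearest=3 d=1 new=(14,5) → add node 8 parent=3 cost=13
11. q=(23,8) nearest=5 d=3 new=(23,8) → add node 9 parent=5 cost=23
12. q=(33,12) nearest=9 d=10 new=(27,12) → add node 10 parent=9 cost=27
13. q=(34,24) nearest=10 d=12 new=(31,16) → add node 11 parent=10 cost=31
14. q=(31,17) nearest=11 d=1 new=(31,17) → add node 12 parent=11 cost=32
15. q=(7,21) nearest=2 d=11 new=(7,14) → add node 13 parent=2 cost=12
16. q=(3,9) nearest=1 d=3 new=(3,9) → add node 14 parent=1 cost=7
17. q=(13,12) nearest=2 d=4 new=(13,12) → add node 15 parent=2 cost=12
18. q=(2,13) nearest=14 d=4 new=(2,13) → add node 16 parent=14 cost=11
19. q=(39,17) nearest=11 d=8 new=(35,17) → add node 17 parent=11 cost=35
20. q=(7,20) nearest=13 d=6 new=(7,18) → add node 18 parent=13 cost=16
21. q=(11,1) nearest=8 d=4 new=(11,1) → add node 19 parent=8 cost=17
22. q=(4,26) nearest=18 d=8 new=(4,22) → add node 20 parent=18 cost=20
23. q=(13,24) nearest=18 d=6 new=(11,22) → add node 21 parent=18 cost=20
24. q=(14,23) nearest=21 d=3 new=(14,23) → add node 22 parent=21 cost=23
25. q=(34,7) nearest=10 d=7 new=(31,8) → add node 23 parent=10 cost=31
26. q=(11,10) nearest=2 d=2 new=(11,10) → add node 24 parent=2 cost=10
27. q=(22,3) nearest=7 d=2 new=(22,3) → add node 25 parent=7 cost=21
28. q=(35,22) nearest=12 d=5 new=(35,21) → add node 26 parent=12 cost=36
29. q=(34,16) nearest=17 d=1 new=(34,16) → add node 27 parent=17 cost=36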